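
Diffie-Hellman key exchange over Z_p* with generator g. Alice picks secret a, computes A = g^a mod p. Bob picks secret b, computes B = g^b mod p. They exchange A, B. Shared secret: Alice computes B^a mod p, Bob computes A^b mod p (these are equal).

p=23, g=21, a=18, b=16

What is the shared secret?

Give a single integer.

Answer: 4

Derivation:
A = 21^18 mod 23  (bits of 18 = 10010)
  bit 0 = 1: r = r^2 * 21 mod 23 = 1^2 * 21 = 1*21 = 21
  bit 1 = 0: r = r^2 mod 23 = 21^2 = 4
  bit 2 = 0: r = r^2 mod 23 = 4^2 = 16
  bit 3 = 1: r = r^2 * 21 mod 23 = 16^2 * 21 = 3*21 = 17
  bit 4 = 0: r = r^2 mod 23 = 17^2 = 13
  -> A = 13
B = 21^16 mod 23  (bits of 16 = 10000)
  bit 0 = 1: r = r^2 * 21 mod 23 = 1^2 * 21 = 1*21 = 21
  bit 1 = 0: r = r^2 mod 23 = 21^2 = 4
  bit 2 = 0: r = r^2 mod 23 = 4^2 = 16
  bit 3 = 0: r = r^2 mod 23 = 16^2 = 3
  bit 4 = 0: r = r^2 mod 23 = 3^2 = 9
  -> B = 9
s = B^a = 9^18 mod 23  (bits of 18 = 10010)
  bit 0 = 1: r = r^2 * 9 mod 23 = 1^2 * 9 = 1*9 = 9
  bit 1 = 0: r = r^2 mod 23 = 9^2 = 12
  bit 2 = 0: r = r^2 mod 23 = 12^2 = 6
  bit 3 = 1: r = r^2 * 9 mod 23 = 6^2 * 9 = 13*9 = 2
  bit 4 = 0: r = r^2 mod 23 = 2^2 = 4
  -> s = B^a = 4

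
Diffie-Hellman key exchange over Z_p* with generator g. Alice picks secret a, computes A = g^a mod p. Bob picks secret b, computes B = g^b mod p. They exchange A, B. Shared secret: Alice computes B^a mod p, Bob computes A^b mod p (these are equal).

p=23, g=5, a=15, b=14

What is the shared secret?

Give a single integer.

Answer: 18

Derivation:
A = 5^15 mod 23  (bits of 15 = 1111)
  bit 0 = 1: r = r^2 * 5 mod 23 = 1^2 * 5 = 1*5 = 5
  bit 1 = 1: r = r^2 * 5 mod 23 = 5^2 * 5 = 2*5 = 10
  bit 2 = 1: r = r^2 * 5 mod 23 = 10^2 * 5 = 8*5 = 17
  bit 3 = 1: r = r^2 * 5 mod 23 = 17^2 * 5 = 13*5 = 19
  -> A = 19
B = 5^14 mod 23  (bits of 14 = 1110)
  bit 0 = 1: r = r^2 * 5 mod 23 = 1^2 * 5 = 1*5 = 5
  bit 1 = 1: r = r^2 * 5 mod 23 = 5^2 * 5 = 2*5 = 10
  bit 2 = 1: r = r^2 * 5 mod 23 = 10^2 * 5 = 8*5 = 17
  bit 3 = 0: r = r^2 mod 23 = 17^2 = 13
  -> B = 13
s = B^a = 13^15 mod 23  (bits of 15 = 1111)
  bit 0 = 1: r = r^2 * 13 mod 23 = 1^2 * 13 = 1*13 = 13
  bit 1 = 1: r = r^2 * 13 mod 23 = 13^2 * 13 = 8*13 = 12
  bit 2 = 1: r = r^2 * 13 mod 23 = 12^2 * 13 = 6*13 = 9
  bit 3 = 1: r = r^2 * 13 mod 23 = 9^2 * 13 = 12*13 = 18
  -> s = B^a = 18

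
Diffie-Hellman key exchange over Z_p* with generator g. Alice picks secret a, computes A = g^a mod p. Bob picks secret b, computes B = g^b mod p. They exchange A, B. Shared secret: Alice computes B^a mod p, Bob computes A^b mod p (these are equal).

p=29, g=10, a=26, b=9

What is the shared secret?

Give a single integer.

Answer: 6

Derivation:
A = 10^26 mod 29  (bits of 26 = 11010)
  bit 0 = 1: r = r^2 * 10 mod 29 = 1^2 * 10 = 1*10 = 10
  bit 1 = 1: r = r^2 * 10 mod 29 = 10^2 * 10 = 13*10 = 14
  bit 2 = 0: r = r^2 mod 29 = 14^2 = 22
  bit 3 = 1: r = r^2 * 10 mod 29 = 22^2 * 10 = 20*10 = 26
  bit 4 = 0: r = r^2 mod 29 = 26^2 = 9
  -> A = 9
B = 10^9 mod 29  (bits of 9 = 1001)
  bit 0 = 1: r = r^2 * 10 mod 29 = 1^2 * 10 = 1*10 = 10
  bit 1 = 0: r = r^2 mod 29 = 10^2 = 13
  bit 2 = 0: r = r^2 mod 29 = 13^2 = 24
  bit 3 = 1: r = r^2 * 10 mod 29 = 24^2 * 10 = 25*10 = 18
  -> B = 18
s = B^a = 18^26 mod 29  (bits of 26 = 11010)
  bit 0 = 1: r = r^2 * 18 mod 29 = 1^2 * 18 = 1*18 = 18
  bit 1 = 1: r = r^2 * 18 mod 29 = 18^2 * 18 = 5*18 = 3
  bit 2 = 0: r = r^2 mod 29 = 3^2 = 9
  bit 3 = 1: r = r^2 * 18 mod 29 = 9^2 * 18 = 23*18 = 8
  bit 4 = 0: r = r^2 mod 29 = 8^2 = 6
  -> s = B^a = 6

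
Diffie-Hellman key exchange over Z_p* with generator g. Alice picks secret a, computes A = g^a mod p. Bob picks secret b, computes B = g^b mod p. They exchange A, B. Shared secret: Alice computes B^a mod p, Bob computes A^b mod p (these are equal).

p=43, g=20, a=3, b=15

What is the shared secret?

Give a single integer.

Answer: 2

Derivation:
A = 20^3 mod 43  (bits of 3 = 11)
  bit 0 = 1: r = r^2 * 20 mod 43 = 1^2 * 20 = 1*20 = 20
  bit 1 = 1: r = r^2 * 20 mod 43 = 20^2 * 20 = 13*20 = 2
  -> A = 2
B = 20^15 mod 43  (bits of 15 = 1111)
  bit 0 = 1: r = r^2 * 20 mod 43 = 1^2 * 20 = 1*20 = 20
  bit 1 = 1: r = r^2 * 20 mod 43 = 20^2 * 20 = 13*20 = 2
  bit 2 = 1: r = r^2 * 20 mod 43 = 2^2 * 20 = 4*20 = 37
  bit 3 = 1: r = r^2 * 20 mod 43 = 37^2 * 20 = 36*20 = 32
  -> B = 32
s = B^a = 32^3 mod 43  (bits of 3 = 11)
  bit 0 = 1: r = r^2 * 32 mod 43 = 1^2 * 32 = 1*32 = 32
  bit 1 = 1: r = r^2 * 32 mod 43 = 32^2 * 32 = 35*32 = 2
  -> s = B^a = 2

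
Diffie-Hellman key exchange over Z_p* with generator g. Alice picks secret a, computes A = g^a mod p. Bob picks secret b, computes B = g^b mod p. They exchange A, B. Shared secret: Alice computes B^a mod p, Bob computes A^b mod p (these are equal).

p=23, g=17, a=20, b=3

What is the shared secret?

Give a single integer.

A = 17^20 mod 23  (bits of 20 = 10100)
  bit 0 = 1: r = r^2 * 17 mod 23 = 1^2 * 17 = 1*17 = 17
  bit 1 = 0: r = r^2 mod 23 = 17^2 = 13
  bit 2 = 1: r = r^2 * 17 mod 23 = 13^2 * 17 = 8*17 = 21
  bit 3 = 0: r = r^2 mod 23 = 21^2 = 4
  bit 4 = 0: r = r^2 mod 23 = 4^2 = 16
  -> A = 16
B = 17^3 mod 23  (bits of 3 = 11)
  bit 0 = 1: r = r^2 * 17 mod 23 = 1^2 * 17 = 1*17 = 17
  bit 1 = 1: r = r^2 * 17 mod 23 = 17^2 * 17 = 13*17 = 14
  -> B = 14
s = B^a = 14^20 mod 23  (bits of 20 = 10100)
  bit 0 = 1: r = r^2 * 14 mod 23 = 1^2 * 14 = 1*14 = 14
  bit 1 = 0: r = r^2 mod 23 = 14^2 = 12
  bit 2 = 1: r = r^2 * 14 mod 23 = 12^2 * 14 = 6*14 = 15
  bit 3 = 0: r = r^2 mod 23 = 15^2 = 18
  bit 4 = 0: r = r^2 mod 23 = 18^2 = 2
  -> s = B^a = 2

Answer: 2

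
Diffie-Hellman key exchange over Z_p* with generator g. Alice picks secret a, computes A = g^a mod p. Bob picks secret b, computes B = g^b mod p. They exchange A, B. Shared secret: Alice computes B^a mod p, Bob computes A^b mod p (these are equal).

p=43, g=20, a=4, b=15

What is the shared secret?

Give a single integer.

A = 20^4 mod 43  (bits of 4 = 100)
  bit 0 = 1: r = r^2 * 20 mod 43 = 1^2 * 20 = 1*20 = 20
  bit 1 = 0: r = r^2 mod 43 = 20^2 = 13
  bit 2 = 0: r = r^2 mod 43 = 13^2 = 40
  -> A = 40
B = 20^15 mod 43  (bits of 15 = 1111)
  bit 0 = 1: r = r^2 * 20 mod 43 = 1^2 * 20 = 1*20 = 20
  bit 1 = 1: r = r^2 * 20 mod 43 = 20^2 * 20 = 13*20 = 2
  bit 2 = 1: r = r^2 * 20 mod 43 = 2^2 * 20 = 4*20 = 37
  bit 3 = 1: r = r^2 * 20 mod 43 = 37^2 * 20 = 36*20 = 32
  -> B = 32
s = B^a = 32^4 mod 43  (bits of 4 = 100)
  bit 0 = 1: r = r^2 * 32 mod 43 = 1^2 * 32 = 1*32 = 32
  bit 1 = 0: r = r^2 mod 43 = 32^2 = 35
  bit 2 = 0: r = r^2 mod 43 = 35^2 = 21
  -> s = B^a = 21

Answer: 21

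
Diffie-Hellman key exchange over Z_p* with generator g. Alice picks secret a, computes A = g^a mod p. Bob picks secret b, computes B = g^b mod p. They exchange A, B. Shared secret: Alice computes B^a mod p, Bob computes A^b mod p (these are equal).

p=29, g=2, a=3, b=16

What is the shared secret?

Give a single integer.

Answer: 23

Derivation:
A = 2^3 mod 29  (bits of 3 = 11)
  bit 0 = 1: r = r^2 * 2 mod 29 = 1^2 * 2 = 1*2 = 2
  bit 1 = 1: r = r^2 * 2 mod 29 = 2^2 * 2 = 4*2 = 8
  -> A = 8
B = 2^16 mod 29  (bits of 16 = 10000)
  bit 0 = 1: r = r^2 * 2 mod 29 = 1^2 * 2 = 1*2 = 2
  bit 1 = 0: r = r^2 mod 29 = 2^2 = 4
  bit 2 = 0: r = r^2 mod 29 = 4^2 = 16
  bit 3 = 0: r = r^2 mod 29 = 16^2 = 24
  bit 4 = 0: r = r^2 mod 29 = 24^2 = 25
  -> B = 25
s = B^a = 25^3 mod 29  (bits of 3 = 11)
  bit 0 = 1: r = r^2 * 25 mod 29 = 1^2 * 25 = 1*25 = 25
  bit 1 = 1: r = r^2 * 25 mod 29 = 25^2 * 25 = 16*25 = 23
  -> s = B^a = 23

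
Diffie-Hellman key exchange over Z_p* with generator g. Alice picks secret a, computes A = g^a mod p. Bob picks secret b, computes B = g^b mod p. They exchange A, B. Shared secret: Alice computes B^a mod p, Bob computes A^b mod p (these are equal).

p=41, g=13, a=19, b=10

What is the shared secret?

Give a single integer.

A = 13^19 mod 41  (bits of 19 = 10011)
  bit 0 = 1: r = r^2 * 13 mod 41 = 1^2 * 13 = 1*13 = 13
  bit 1 = 0: r = r^2 mod 41 = 13^2 = 5
  bit 2 = 0: r = r^2 mod 41 = 5^2 = 25
  bit 3 = 1: r = r^2 * 13 mod 41 = 25^2 * 13 = 10*13 = 7
  bit 4 = 1: r = r^2 * 13 mod 41 = 7^2 * 13 = 8*13 = 22
  -> A = 22
B = 13^10 mod 41  (bits of 10 = 1010)
  bit 0 = 1: r = r^2 * 13 mod 41 = 1^2 * 13 = 1*13 = 13
  bit 1 = 0: r = r^2 mod 41 = 13^2 = 5
  bit 2 = 1: r = r^2 * 13 mod 41 = 5^2 * 13 = 25*13 = 38
  bit 3 = 0: r = r^2 mod 41 = 38^2 = 9
  -> B = 9
s = B^a = 9^19 mod 41  (bits of 19 = 10011)
  bit 0 = 1: r = r^2 * 9 mod 41 = 1^2 * 9 = 1*9 = 9
  bit 1 = 0: r = r^2 mod 41 = 9^2 = 40
  bit 2 = 0: r = r^2 mod 41 = 40^2 = 1
  bit 3 = 1: r = r^2 * 9 mod 41 = 1^2 * 9 = 1*9 = 9
  bit 4 = 1: r = r^2 * 9 mod 41 = 9^2 * 9 = 40*9 = 32
  -> s = B^a = 32

Answer: 32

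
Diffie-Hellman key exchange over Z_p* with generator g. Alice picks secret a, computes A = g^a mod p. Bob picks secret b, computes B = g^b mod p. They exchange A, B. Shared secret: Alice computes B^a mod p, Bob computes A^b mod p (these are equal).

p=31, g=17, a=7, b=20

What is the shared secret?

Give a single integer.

A = 17^7 mod 31  (bits of 7 = 111)
  bit 0 = 1: r = r^2 * 17 mod 31 = 1^2 * 17 = 1*17 = 17
  bit 1 = 1: r = r^2 * 17 mod 31 = 17^2 * 17 = 10*17 = 15
  bit 2 = 1: r = r^2 * 17 mod 31 = 15^2 * 17 = 8*17 = 12
  -> A = 12
B = 17^20 mod 31  (bits of 20 = 10100)
  bit 0 = 1: r = r^2 * 17 mod 31 = 1^2 * 17 = 1*17 = 17
  bit 1 = 0: r = r^2 mod 31 = 17^2 = 10
  bit 2 = 1: r = r^2 * 17 mod 31 = 10^2 * 17 = 7*17 = 26
  bit 3 = 0: r = r^2 mod 31 = 26^2 = 25
  bit 4 = 0: r = r^2 mod 31 = 25^2 = 5
  -> B = 5
s = B^a = 5^7 mod 31  (bits of 7 = 111)
  bit 0 = 1: r = r^2 * 5 mod 31 = 1^2 * 5 = 1*5 = 5
  bit 1 = 1: r = r^2 * 5 mod 31 = 5^2 * 5 = 25*5 = 1
  bit 2 = 1: r = r^2 * 5 mod 31 = 1^2 * 5 = 1*5 = 5
  -> s = B^a = 5

Answer: 5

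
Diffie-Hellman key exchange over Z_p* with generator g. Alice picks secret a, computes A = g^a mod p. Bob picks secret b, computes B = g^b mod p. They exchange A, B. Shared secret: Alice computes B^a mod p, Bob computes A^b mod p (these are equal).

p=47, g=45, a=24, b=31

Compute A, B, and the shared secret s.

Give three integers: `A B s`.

A = 45^24 mod 47  (bits of 24 = 11000)
  bit 0 = 1: r = r^2 * 45 mod 47 = 1^2 * 45 = 1*45 = 45
  bit 1 = 1: r = r^2 * 45 mod 47 = 45^2 * 45 = 4*45 = 39
  bit 2 = 0: r = r^2 mod 47 = 39^2 = 17
  bit 3 = 0: r = r^2 mod 47 = 17^2 = 7
  bit 4 = 0: r = r^2 mod 47 = 7^2 = 2
  -> A = 2
B = 45^31 mod 47  (bits of 31 = 11111)
  bit 0 = 1: r = r^2 * 45 mod 47 = 1^2 * 45 = 1*45 = 45
  bit 1 = 1: r = r^2 * 45 mod 47 = 45^2 * 45 = 4*45 = 39
  bit 2 = 1: r = r^2 * 45 mod 47 = 39^2 * 45 = 17*45 = 13
  bit 3 = 1: r = r^2 * 45 mod 47 = 13^2 * 45 = 28*45 = 38
  bit 4 = 1: r = r^2 * 45 mod 47 = 38^2 * 45 = 34*45 = 26
  -> B = 26
s = B^a = 26^24 mod 47  (bits of 24 = 11000)
  bit 0 = 1: r = r^2 * 26 mod 47 = 1^2 * 26 = 1*26 = 26
  bit 1 = 1: r = r^2 * 26 mod 47 = 26^2 * 26 = 18*26 = 45
  bit 2 = 0: r = r^2 mod 47 = 45^2 = 4
  bit 3 = 0: r = r^2 mod 47 = 4^2 = 16
  bit 4 = 0: r = r^2 mod 47 = 16^2 = 21
  -> s = B^a = 21

Answer: 2 26 21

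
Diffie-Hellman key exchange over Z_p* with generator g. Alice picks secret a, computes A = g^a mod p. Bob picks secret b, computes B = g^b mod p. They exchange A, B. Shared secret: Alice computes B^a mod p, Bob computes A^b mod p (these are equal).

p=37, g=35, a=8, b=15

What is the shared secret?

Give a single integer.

A = 35^8 mod 37  (bits of 8 = 1000)
  bit 0 = 1: r = r^2 * 35 mod 37 = 1^2 * 35 = 1*35 = 35
  bit 1 = 0: r = r^2 mod 37 = 35^2 = 4
  bit 2 = 0: r = r^2 mod 37 = 4^2 = 16
  bit 3 = 0: r = r^2 mod 37 = 16^2 = 34
  -> A = 34
B = 35^15 mod 37  (bits of 15 = 1111)
  bit 0 = 1: r = r^2 * 35 mod 37 = 1^2 * 35 = 1*35 = 35
  bit 1 = 1: r = r^2 * 35 mod 37 = 35^2 * 35 = 4*35 = 29
  bit 2 = 1: r = r^2 * 35 mod 37 = 29^2 * 35 = 27*35 = 20
  bit 3 = 1: r = r^2 * 35 mod 37 = 20^2 * 35 = 30*35 = 14
  -> B = 14
s = B^a = 14^8 mod 37  (bits of 8 = 1000)
  bit 0 = 1: r = r^2 * 14 mod 37 = 1^2 * 14 = 1*14 = 14
  bit 1 = 0: r = r^2 mod 37 = 14^2 = 11
  bit 2 = 0: r = r^2 mod 37 = 11^2 = 10
  bit 3 = 0: r = r^2 mod 37 = 10^2 = 26
  -> s = B^a = 26

Answer: 26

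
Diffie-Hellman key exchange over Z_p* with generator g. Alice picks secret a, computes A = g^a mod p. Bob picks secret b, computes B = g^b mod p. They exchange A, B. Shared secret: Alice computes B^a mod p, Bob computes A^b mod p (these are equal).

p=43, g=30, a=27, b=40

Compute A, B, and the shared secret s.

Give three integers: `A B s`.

Answer: 27 14 21

Derivation:
A = 30^27 mod 43  (bits of 27 = 11011)
  bit 0 = 1: r = r^2 * 30 mod 43 = 1^2 * 30 = 1*30 = 30
  bit 1 = 1: r = r^2 * 30 mod 43 = 30^2 * 30 = 40*30 = 39
  bit 2 = 0: r = r^2 mod 43 = 39^2 = 16
  bit 3 = 1: r = r^2 * 30 mod 43 = 16^2 * 30 = 41*30 = 26
  bit 4 = 1: r = r^2 * 30 mod 43 = 26^2 * 30 = 31*30 = 27
  -> A = 27
B = 30^40 mod 43  (bits of 40 = 101000)
  bit 0 = 1: r = r^2 * 30 mod 43 = 1^2 * 30 = 1*30 = 30
  bit 1 = 0: r = r^2 mod 43 = 30^2 = 40
  bit 2 = 1: r = r^2 * 30 mod 43 = 40^2 * 30 = 9*30 = 12
  bit 3 = 0: r = r^2 mod 43 = 12^2 = 15
  bit 4 = 0: r = r^2 mod 43 = 15^2 = 10
  bit 5 = 0: r = r^2 mod 43 = 10^2 = 14
  -> B = 14
s = B^a = 14^27 mod 43  (bits of 27 = 11011)
  bit 0 = 1: r = r^2 * 14 mod 43 = 1^2 * 14 = 1*14 = 14
  bit 1 = 1: r = r^2 * 14 mod 43 = 14^2 * 14 = 24*14 = 35
  bit 2 = 0: r = r^2 mod 43 = 35^2 = 21
  bit 3 = 1: r = r^2 * 14 mod 43 = 21^2 * 14 = 11*14 = 25
  bit 4 = 1: r = r^2 * 14 mod 43 = 25^2 * 14 = 23*14 = 21
  -> s = B^a = 21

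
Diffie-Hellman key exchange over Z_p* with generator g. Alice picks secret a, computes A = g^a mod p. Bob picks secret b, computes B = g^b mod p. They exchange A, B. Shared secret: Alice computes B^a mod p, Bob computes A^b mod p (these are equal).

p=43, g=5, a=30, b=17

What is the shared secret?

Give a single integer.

A = 5^30 mod 43  (bits of 30 = 11110)
  bit 0 = 1: r = r^2 * 5 mod 43 = 1^2 * 5 = 1*5 = 5
  bit 1 = 1: r = r^2 * 5 mod 43 = 5^2 * 5 = 25*5 = 39
  bit 2 = 1: r = r^2 * 5 mod 43 = 39^2 * 5 = 16*5 = 37
  bit 3 = 1: r = r^2 * 5 mod 43 = 37^2 * 5 = 36*5 = 8
  bit 4 = 0: r = r^2 mod 43 = 8^2 = 21
  -> A = 21
B = 5^17 mod 43  (bits of 17 = 10001)
  bit 0 = 1: r = r^2 * 5 mod 43 = 1^2 * 5 = 1*5 = 5
  bit 1 = 0: r = r^2 mod 43 = 5^2 = 25
  bit 2 = 0: r = r^2 mod 43 = 25^2 = 23
  bit 3 = 0: r = r^2 mod 43 = 23^2 = 13
  bit 4 = 1: r = r^2 * 5 mod 43 = 13^2 * 5 = 40*5 = 28
  -> B = 28
s = B^a = 28^30 mod 43  (bits of 30 = 11110)
  bit 0 = 1: r = r^2 * 28 mod 43 = 1^2 * 28 = 1*28 = 28
  bit 1 = 1: r = r^2 * 28 mod 43 = 28^2 * 28 = 10*28 = 22
  bit 2 = 1: r = r^2 * 28 mod 43 = 22^2 * 28 = 11*28 = 7
  bit 3 = 1: r = r^2 * 28 mod 43 = 7^2 * 28 = 6*28 = 39
  bit 4 = 0: r = r^2 mod 43 = 39^2 = 16
  -> s = B^a = 16

Answer: 16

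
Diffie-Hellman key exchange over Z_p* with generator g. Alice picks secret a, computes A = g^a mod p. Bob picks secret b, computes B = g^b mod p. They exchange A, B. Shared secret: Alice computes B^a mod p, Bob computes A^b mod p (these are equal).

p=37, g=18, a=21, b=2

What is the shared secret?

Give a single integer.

A = 18^21 mod 37  (bits of 21 = 10101)
  bit 0 = 1: r = r^2 * 18 mod 37 = 1^2 * 18 = 1*18 = 18
  bit 1 = 0: r = r^2 mod 37 = 18^2 = 28
  bit 2 = 1: r = r^2 * 18 mod 37 = 28^2 * 18 = 7*18 = 15
  bit 3 = 0: r = r^2 mod 37 = 15^2 = 3
  bit 4 = 1: r = r^2 * 18 mod 37 = 3^2 * 18 = 9*18 = 14
  -> A = 14
B = 18^2 mod 37  (bits of 2 = 10)
  bit 0 = 1: r = r^2 * 18 mod 37 = 1^2 * 18 = 1*18 = 18
  bit 1 = 0: r = r^2 mod 37 = 18^2 = 28
  -> B = 28
s = B^a = 28^21 mod 37  (bits of 21 = 10101)
  bit 0 = 1: r = r^2 * 28 mod 37 = 1^2 * 28 = 1*28 = 28
  bit 1 = 0: r = r^2 mod 37 = 28^2 = 7
  bit 2 = 1: r = r^2 * 28 mod 37 = 7^2 * 28 = 12*28 = 3
  bit 3 = 0: r = r^2 mod 37 = 3^2 = 9
  bit 4 = 1: r = r^2 * 28 mod 37 = 9^2 * 28 = 7*28 = 11
  -> s = B^a = 11

Answer: 11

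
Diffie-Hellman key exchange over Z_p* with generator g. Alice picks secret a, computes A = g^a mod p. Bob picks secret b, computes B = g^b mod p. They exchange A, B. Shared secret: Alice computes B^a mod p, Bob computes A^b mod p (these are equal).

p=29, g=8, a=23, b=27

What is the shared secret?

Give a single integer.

A = 8^23 mod 29  (bits of 23 = 10111)
  bit 0 = 1: r = r^2 * 8 mod 29 = 1^2 * 8 = 1*8 = 8
  bit 1 = 0: r = r^2 mod 29 = 8^2 = 6
  bit 2 = 1: r = r^2 * 8 mod 29 = 6^2 * 8 = 7*8 = 27
  bit 3 = 1: r = r^2 * 8 mod 29 = 27^2 * 8 = 4*8 = 3
  bit 4 = 1: r = r^2 * 8 mod 29 = 3^2 * 8 = 9*8 = 14
  -> A = 14
B = 8^27 mod 29  (bits of 27 = 11011)
  bit 0 = 1: r = r^2 * 8 mod 29 = 1^2 * 8 = 1*8 = 8
  bit 1 = 1: r = r^2 * 8 mod 29 = 8^2 * 8 = 6*8 = 19
  bit 2 = 0: r = r^2 mod 29 = 19^2 = 13
  bit 3 = 1: r = r^2 * 8 mod 29 = 13^2 * 8 = 24*8 = 18
  bit 4 = 1: r = r^2 * 8 mod 29 = 18^2 * 8 = 5*8 = 11
  -> B = 11
s = B^a = 11^23 mod 29  (bits of 23 = 10111)
  bit 0 = 1: r = r^2 * 11 mod 29 = 1^2 * 11 = 1*11 = 11
  bit 1 = 0: r = r^2 mod 29 = 11^2 = 5
  bit 2 = 1: r = r^2 * 11 mod 29 = 5^2 * 11 = 25*11 = 14
  bit 3 = 1: r = r^2 * 11 mod 29 = 14^2 * 11 = 22*11 = 10
  bit 4 = 1: r = r^2 * 11 mod 29 = 10^2 * 11 = 13*11 = 27
  -> s = B^a = 27

Answer: 27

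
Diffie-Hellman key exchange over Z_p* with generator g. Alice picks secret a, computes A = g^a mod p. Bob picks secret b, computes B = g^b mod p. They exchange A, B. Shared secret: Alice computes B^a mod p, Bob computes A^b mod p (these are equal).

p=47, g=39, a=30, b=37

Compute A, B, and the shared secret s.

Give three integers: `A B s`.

Answer: 12 44 25

Derivation:
A = 39^30 mod 47  (bits of 30 = 11110)
  bit 0 = 1: r = r^2 * 39 mod 47 = 1^2 * 39 = 1*39 = 39
  bit 1 = 1: r = r^2 * 39 mod 47 = 39^2 * 39 = 17*39 = 5
  bit 2 = 1: r = r^2 * 39 mod 47 = 5^2 * 39 = 25*39 = 35
  bit 3 = 1: r = r^2 * 39 mod 47 = 35^2 * 39 = 3*39 = 23
  bit 4 = 0: r = r^2 mod 47 = 23^2 = 12
  -> A = 12
B = 39^37 mod 47  (bits of 37 = 100101)
  bit 0 = 1: r = r^2 * 39 mod 47 = 1^2 * 39 = 1*39 = 39
  bit 1 = 0: r = r^2 mod 47 = 39^2 = 17
  bit 2 = 0: r = r^2 mod 47 = 17^2 = 7
  bit 3 = 1: r = r^2 * 39 mod 47 = 7^2 * 39 = 2*39 = 31
  bit 4 = 0: r = r^2 mod 47 = 31^2 = 21
  bit 5 = 1: r = r^2 * 39 mod 47 = 21^2 * 39 = 18*39 = 44
  -> B = 44
s = B^a = 44^30 mod 47  (bits of 30 = 11110)
  bit 0 = 1: r = r^2 * 44 mod 47 = 1^2 * 44 = 1*44 = 44
  bit 1 = 1: r = r^2 * 44 mod 47 = 44^2 * 44 = 9*44 = 20
  bit 2 = 1: r = r^2 * 44 mod 47 = 20^2 * 44 = 24*44 = 22
  bit 3 = 1: r = r^2 * 44 mod 47 = 22^2 * 44 = 14*44 = 5
  bit 4 = 0: r = r^2 mod 47 = 5^2 = 25
  -> s = B^a = 25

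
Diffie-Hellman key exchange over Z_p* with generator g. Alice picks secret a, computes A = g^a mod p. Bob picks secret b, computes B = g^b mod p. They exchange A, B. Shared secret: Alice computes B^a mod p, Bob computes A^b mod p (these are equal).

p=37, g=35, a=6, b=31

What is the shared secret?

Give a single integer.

Answer: 27

Derivation:
A = 35^6 mod 37  (bits of 6 = 110)
  bit 0 = 1: r = r^2 * 35 mod 37 = 1^2 * 35 = 1*35 = 35
  bit 1 = 1: r = r^2 * 35 mod 37 = 35^2 * 35 = 4*35 = 29
  bit 2 = 0: r = r^2 mod 37 = 29^2 = 27
  -> A = 27
B = 35^31 mod 37  (bits of 31 = 11111)
  bit 0 = 1: r = r^2 * 35 mod 37 = 1^2 * 35 = 1*35 = 35
  bit 1 = 1: r = r^2 * 35 mod 37 = 35^2 * 35 = 4*35 = 29
  bit 2 = 1: r = r^2 * 35 mod 37 = 29^2 * 35 = 27*35 = 20
  bit 3 = 1: r = r^2 * 35 mod 37 = 20^2 * 35 = 30*35 = 14
  bit 4 = 1: r = r^2 * 35 mod 37 = 14^2 * 35 = 11*35 = 15
  -> B = 15
s = B^a = 15^6 mod 37  (bits of 6 = 110)
  bit 0 = 1: r = r^2 * 15 mod 37 = 1^2 * 15 = 1*15 = 15
  bit 1 = 1: r = r^2 * 15 mod 37 = 15^2 * 15 = 3*15 = 8
  bit 2 = 0: r = r^2 mod 37 = 8^2 = 27
  -> s = B^a = 27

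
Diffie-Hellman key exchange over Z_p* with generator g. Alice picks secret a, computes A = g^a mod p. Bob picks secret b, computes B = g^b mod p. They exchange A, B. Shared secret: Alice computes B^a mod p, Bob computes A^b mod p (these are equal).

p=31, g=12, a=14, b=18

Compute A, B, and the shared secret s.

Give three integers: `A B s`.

Answer: 18 8 4

Derivation:
A = 12^14 mod 31  (bits of 14 = 1110)
  bit 0 = 1: r = r^2 * 12 mod 31 = 1^2 * 12 = 1*12 = 12
  bit 1 = 1: r = r^2 * 12 mod 31 = 12^2 * 12 = 20*12 = 23
  bit 2 = 1: r = r^2 * 12 mod 31 = 23^2 * 12 = 2*12 = 24
  bit 3 = 0: r = r^2 mod 31 = 24^2 = 18
  -> A = 18
B = 12^18 mod 31  (bits of 18 = 10010)
  bit 0 = 1: r = r^2 * 12 mod 31 = 1^2 * 12 = 1*12 = 12
  bit 1 = 0: r = r^2 mod 31 = 12^2 = 20
  bit 2 = 0: r = r^2 mod 31 = 20^2 = 28
  bit 3 = 1: r = r^2 * 12 mod 31 = 28^2 * 12 = 9*12 = 15
  bit 4 = 0: r = r^2 mod 31 = 15^2 = 8
  -> B = 8
s = B^a = 8^14 mod 31  (bits of 14 = 1110)
  bit 0 = 1: r = r^2 * 8 mod 31 = 1^2 * 8 = 1*8 = 8
  bit 1 = 1: r = r^2 * 8 mod 31 = 8^2 * 8 = 2*8 = 16
  bit 2 = 1: r = r^2 * 8 mod 31 = 16^2 * 8 = 8*8 = 2
  bit 3 = 0: r = r^2 mod 31 = 2^2 = 4
  -> s = B^a = 4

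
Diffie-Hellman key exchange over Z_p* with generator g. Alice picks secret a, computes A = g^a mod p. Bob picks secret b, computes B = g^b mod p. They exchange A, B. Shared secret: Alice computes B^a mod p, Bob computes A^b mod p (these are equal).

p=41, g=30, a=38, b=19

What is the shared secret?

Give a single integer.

A = 30^38 mod 41  (bits of 38 = 100110)
  bit 0 = 1: r = r^2 * 30 mod 41 = 1^2 * 30 = 1*30 = 30
  bit 1 = 0: r = r^2 mod 41 = 30^2 = 39
  bit 2 = 0: r = r^2 mod 41 = 39^2 = 4
  bit 3 = 1: r = r^2 * 30 mod 41 = 4^2 * 30 = 16*30 = 29
  bit 4 = 1: r = r^2 * 30 mod 41 = 29^2 * 30 = 21*30 = 15
  bit 5 = 0: r = r^2 mod 41 = 15^2 = 20
  -> A = 20
B = 30^19 mod 41  (bits of 19 = 10011)
  bit 0 = 1: r = r^2 * 30 mod 41 = 1^2 * 30 = 1*30 = 30
  bit 1 = 0: r = r^2 mod 41 = 30^2 = 39
  bit 2 = 0: r = r^2 mod 41 = 39^2 = 4
  bit 3 = 1: r = r^2 * 30 mod 41 = 4^2 * 30 = 16*30 = 29
  bit 4 = 1: r = r^2 * 30 mod 41 = 29^2 * 30 = 21*30 = 15
  -> B = 15
s = B^a = 15^38 mod 41  (bits of 38 = 100110)
  bit 0 = 1: r = r^2 * 15 mod 41 = 1^2 * 15 = 1*15 = 15
  bit 1 = 0: r = r^2 mod 41 = 15^2 = 20
  bit 2 = 0: r = r^2 mod 41 = 20^2 = 31
  bit 3 = 1: r = r^2 * 15 mod 41 = 31^2 * 15 = 18*15 = 24
  bit 4 = 1: r = r^2 * 15 mod 41 = 24^2 * 15 = 2*15 = 30
  bit 5 = 0: r = r^2 mod 41 = 30^2 = 39
  -> s = B^a = 39

Answer: 39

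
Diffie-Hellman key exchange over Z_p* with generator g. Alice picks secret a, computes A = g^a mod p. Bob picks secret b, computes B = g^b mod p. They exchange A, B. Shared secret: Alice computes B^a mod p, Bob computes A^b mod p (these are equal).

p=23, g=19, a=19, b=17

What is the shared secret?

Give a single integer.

Answer: 20

Derivation:
A = 19^19 mod 23  (bits of 19 = 10011)
  bit 0 = 1: r = r^2 * 19 mod 23 = 1^2 * 19 = 1*19 = 19
  bit 1 = 0: r = r^2 mod 23 = 19^2 = 16
  bit 2 = 0: r = r^2 mod 23 = 16^2 = 3
  bit 3 = 1: r = r^2 * 19 mod 23 = 3^2 * 19 = 9*19 = 10
  bit 4 = 1: r = r^2 * 19 mod 23 = 10^2 * 19 = 8*19 = 14
  -> A = 14
B = 19^17 mod 23  (bits of 17 = 10001)
  bit 0 = 1: r = r^2 * 19 mod 23 = 1^2 * 19 = 1*19 = 19
  bit 1 = 0: r = r^2 mod 23 = 19^2 = 16
  bit 2 = 0: r = r^2 mod 23 = 16^2 = 3
  bit 3 = 0: r = r^2 mod 23 = 3^2 = 9
  bit 4 = 1: r = r^2 * 19 mod 23 = 9^2 * 19 = 12*19 = 21
  -> B = 21
s = B^a = 21^19 mod 23  (bits of 19 = 10011)
  bit 0 = 1: r = r^2 * 21 mod 23 = 1^2 * 21 = 1*21 = 21
  bit 1 = 0: r = r^2 mod 23 = 21^2 = 4
  bit 2 = 0: r = r^2 mod 23 = 4^2 = 16
  bit 3 = 1: r = r^2 * 21 mod 23 = 16^2 * 21 = 3*21 = 17
  bit 4 = 1: r = r^2 * 21 mod 23 = 17^2 * 21 = 13*21 = 20
  -> s = B^a = 20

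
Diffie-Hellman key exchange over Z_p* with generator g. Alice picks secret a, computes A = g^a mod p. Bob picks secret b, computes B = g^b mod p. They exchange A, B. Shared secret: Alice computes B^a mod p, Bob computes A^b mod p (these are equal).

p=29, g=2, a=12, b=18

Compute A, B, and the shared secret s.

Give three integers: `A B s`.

Answer: 7 13 23

Derivation:
A = 2^12 mod 29  (bits of 12 = 1100)
  bit 0 = 1: r = r^2 * 2 mod 29 = 1^2 * 2 = 1*2 = 2
  bit 1 = 1: r = r^2 * 2 mod 29 = 2^2 * 2 = 4*2 = 8
  bit 2 = 0: r = r^2 mod 29 = 8^2 = 6
  bit 3 = 0: r = r^2 mod 29 = 6^2 = 7
  -> A = 7
B = 2^18 mod 29  (bits of 18 = 10010)
  bit 0 = 1: r = r^2 * 2 mod 29 = 1^2 * 2 = 1*2 = 2
  bit 1 = 0: r = r^2 mod 29 = 2^2 = 4
  bit 2 = 0: r = r^2 mod 29 = 4^2 = 16
  bit 3 = 1: r = r^2 * 2 mod 29 = 16^2 * 2 = 24*2 = 19
  bit 4 = 0: r = r^2 mod 29 = 19^2 = 13
  -> B = 13
s = B^a = 13^12 mod 29  (bits of 12 = 1100)
  bit 0 = 1: r = r^2 * 13 mod 29 = 1^2 * 13 = 1*13 = 13
  bit 1 = 1: r = r^2 * 13 mod 29 = 13^2 * 13 = 24*13 = 22
  bit 2 = 0: r = r^2 mod 29 = 22^2 = 20
  bit 3 = 0: r = r^2 mod 29 = 20^2 = 23
  -> s = B^a = 23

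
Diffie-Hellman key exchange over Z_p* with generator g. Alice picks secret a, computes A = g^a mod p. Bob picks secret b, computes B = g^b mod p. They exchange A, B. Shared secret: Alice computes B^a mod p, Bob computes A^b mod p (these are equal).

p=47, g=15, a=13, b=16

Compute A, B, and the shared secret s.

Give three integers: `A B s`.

Answer: 44 27 32

Derivation:
A = 15^13 mod 47  (bits of 13 = 1101)
  bit 0 = 1: r = r^2 * 15 mod 47 = 1^2 * 15 = 1*15 = 15
  bit 1 = 1: r = r^2 * 15 mod 47 = 15^2 * 15 = 37*15 = 38
  bit 2 = 0: r = r^2 mod 47 = 38^2 = 34
  bit 3 = 1: r = r^2 * 15 mod 47 = 34^2 * 15 = 28*15 = 44
  -> A = 44
B = 15^16 mod 47  (bits of 16 = 10000)
  bit 0 = 1: r = r^2 * 15 mod 47 = 1^2 * 15 = 1*15 = 15
  bit 1 = 0: r = r^2 mod 47 = 15^2 = 37
  bit 2 = 0: r = r^2 mod 47 = 37^2 = 6
  bit 3 = 0: r = r^2 mod 47 = 6^2 = 36
  bit 4 = 0: r = r^2 mod 47 = 36^2 = 27
  -> B = 27
s = B^a = 27^13 mod 47  (bits of 13 = 1101)
  bit 0 = 1: r = r^2 * 27 mod 47 = 1^2 * 27 = 1*27 = 27
  bit 1 = 1: r = r^2 * 27 mod 47 = 27^2 * 27 = 24*27 = 37
  bit 2 = 0: r = r^2 mod 47 = 37^2 = 6
  bit 3 = 1: r = r^2 * 27 mod 47 = 6^2 * 27 = 36*27 = 32
  -> s = B^a = 32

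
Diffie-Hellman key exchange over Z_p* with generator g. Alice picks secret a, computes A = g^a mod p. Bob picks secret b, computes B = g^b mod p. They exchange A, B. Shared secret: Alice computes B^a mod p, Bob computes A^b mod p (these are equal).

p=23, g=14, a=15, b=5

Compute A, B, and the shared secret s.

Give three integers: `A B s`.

A = 14^15 mod 23  (bits of 15 = 1111)
  bit 0 = 1: r = r^2 * 14 mod 23 = 1^2 * 14 = 1*14 = 14
  bit 1 = 1: r = r^2 * 14 mod 23 = 14^2 * 14 = 12*14 = 7
  bit 2 = 1: r = r^2 * 14 mod 23 = 7^2 * 14 = 3*14 = 19
  bit 3 = 1: r = r^2 * 14 mod 23 = 19^2 * 14 = 16*14 = 17
  -> A = 17
B = 14^5 mod 23  (bits of 5 = 101)
  bit 0 = 1: r = r^2 * 14 mod 23 = 1^2 * 14 = 1*14 = 14
  bit 1 = 0: r = r^2 mod 23 = 14^2 = 12
  bit 2 = 1: r = r^2 * 14 mod 23 = 12^2 * 14 = 6*14 = 15
  -> B = 15
s = B^a = 15^15 mod 23  (bits of 15 = 1111)
  bit 0 = 1: r = r^2 * 15 mod 23 = 1^2 * 15 = 1*15 = 15
  bit 1 = 1: r = r^2 * 15 mod 23 = 15^2 * 15 = 18*15 = 17
  bit 2 = 1: r = r^2 * 15 mod 23 = 17^2 * 15 = 13*15 = 11
  bit 3 = 1: r = r^2 * 15 mod 23 = 11^2 * 15 = 6*15 = 21
  -> s = B^a = 21

Answer: 17 15 21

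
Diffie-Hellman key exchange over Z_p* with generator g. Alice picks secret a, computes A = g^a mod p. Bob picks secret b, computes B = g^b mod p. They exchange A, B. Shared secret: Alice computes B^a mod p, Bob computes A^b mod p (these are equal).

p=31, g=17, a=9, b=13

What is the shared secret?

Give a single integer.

A = 17^9 mod 31  (bits of 9 = 1001)
  bit 0 = 1: r = r^2 * 17 mod 31 = 1^2 * 17 = 1*17 = 17
  bit 1 = 0: r = r^2 mod 31 = 17^2 = 10
  bit 2 = 0: r = r^2 mod 31 = 10^2 = 7
  bit 3 = 1: r = r^2 * 17 mod 31 = 7^2 * 17 = 18*17 = 27
  -> A = 27
B = 17^13 mod 31  (bits of 13 = 1101)
  bit 0 = 1: r = r^2 * 17 mod 31 = 1^2 * 17 = 1*17 = 17
  bit 1 = 1: r = r^2 * 17 mod 31 = 17^2 * 17 = 10*17 = 15
  bit 2 = 0: r = r^2 mod 31 = 15^2 = 8
  bit 3 = 1: r = r^2 * 17 mod 31 = 8^2 * 17 = 2*17 = 3
  -> B = 3
s = B^a = 3^9 mod 31  (bits of 9 = 1001)
  bit 0 = 1: r = r^2 * 3 mod 31 = 1^2 * 3 = 1*3 = 3
  bit 1 = 0: r = r^2 mod 31 = 3^2 = 9
  bit 2 = 0: r = r^2 mod 31 = 9^2 = 19
  bit 3 = 1: r = r^2 * 3 mod 31 = 19^2 * 3 = 20*3 = 29
  -> s = B^a = 29

Answer: 29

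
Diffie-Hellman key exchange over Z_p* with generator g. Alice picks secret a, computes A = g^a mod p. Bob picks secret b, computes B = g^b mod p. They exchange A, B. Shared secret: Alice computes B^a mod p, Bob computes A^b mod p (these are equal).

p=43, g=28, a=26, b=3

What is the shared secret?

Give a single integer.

Answer: 4

Derivation:
A = 28^26 mod 43  (bits of 26 = 11010)
  bit 0 = 1: r = r^2 * 28 mod 43 = 1^2 * 28 = 1*28 = 28
  bit 1 = 1: r = r^2 * 28 mod 43 = 28^2 * 28 = 10*28 = 22
  bit 2 = 0: r = r^2 mod 43 = 22^2 = 11
  bit 3 = 1: r = r^2 * 28 mod 43 = 11^2 * 28 = 35*28 = 34
  bit 4 = 0: r = r^2 mod 43 = 34^2 = 38
  -> A = 38
B = 28^3 mod 43  (bits of 3 = 11)
  bit 0 = 1: r = r^2 * 28 mod 43 = 1^2 * 28 = 1*28 = 28
  bit 1 = 1: r = r^2 * 28 mod 43 = 28^2 * 28 = 10*28 = 22
  -> B = 22
s = B^a = 22^26 mod 43  (bits of 26 = 11010)
  bit 0 = 1: r = r^2 * 22 mod 43 = 1^2 * 22 = 1*22 = 22
  bit 1 = 1: r = r^2 * 22 mod 43 = 22^2 * 22 = 11*22 = 27
  bit 2 = 0: r = r^2 mod 43 = 27^2 = 41
  bit 3 = 1: r = r^2 * 22 mod 43 = 41^2 * 22 = 4*22 = 2
  bit 4 = 0: r = r^2 mod 43 = 2^2 = 4
  -> s = B^a = 4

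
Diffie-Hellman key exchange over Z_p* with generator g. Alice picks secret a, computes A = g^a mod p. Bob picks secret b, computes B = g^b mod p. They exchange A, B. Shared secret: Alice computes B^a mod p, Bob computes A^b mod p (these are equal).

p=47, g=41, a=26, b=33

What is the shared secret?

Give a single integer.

A = 41^26 mod 47  (bits of 26 = 11010)
  bit 0 = 1: r = r^2 * 41 mod 47 = 1^2 * 41 = 1*41 = 41
  bit 1 = 1: r = r^2 * 41 mod 47 = 41^2 * 41 = 36*41 = 19
  bit 2 = 0: r = r^2 mod 47 = 19^2 = 32
  bit 3 = 1: r = r^2 * 41 mod 47 = 32^2 * 41 = 37*41 = 13
  bit 4 = 0: r = r^2 mod 47 = 13^2 = 28
  -> A = 28
B = 41^33 mod 47  (bits of 33 = 100001)
  bit 0 = 1: r = r^2 * 41 mod 47 = 1^2 * 41 = 1*41 = 41
  bit 1 = 0: r = r^2 mod 47 = 41^2 = 36
  bit 2 = 0: r = r^2 mod 47 = 36^2 = 27
  bit 3 = 0: r = r^2 mod 47 = 27^2 = 24
  bit 4 = 0: r = r^2 mod 47 = 24^2 = 12
  bit 5 = 1: r = r^2 * 41 mod 47 = 12^2 * 41 = 3*41 = 29
  -> B = 29
s = B^a = 29^26 mod 47  (bits of 26 = 11010)
  bit 0 = 1: r = r^2 * 29 mod 47 = 1^2 * 29 = 1*29 = 29
  bit 1 = 1: r = r^2 * 29 mod 47 = 29^2 * 29 = 42*29 = 43
  bit 2 = 0: r = r^2 mod 47 = 43^2 = 16
  bit 3 = 1: r = r^2 * 29 mod 47 = 16^2 * 29 = 21*29 = 45
  bit 4 = 0: r = r^2 mod 47 = 45^2 = 4
  -> s = B^a = 4

Answer: 4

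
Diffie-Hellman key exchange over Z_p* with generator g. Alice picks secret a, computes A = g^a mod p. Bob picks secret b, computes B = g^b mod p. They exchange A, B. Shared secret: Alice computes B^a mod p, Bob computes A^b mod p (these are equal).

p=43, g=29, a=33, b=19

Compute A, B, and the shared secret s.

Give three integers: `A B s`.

A = 29^33 mod 43  (bits of 33 = 100001)
  bit 0 = 1: r = r^2 * 29 mod 43 = 1^2 * 29 = 1*29 = 29
  bit 1 = 0: r = r^2 mod 43 = 29^2 = 24
  bit 2 = 0: r = r^2 mod 43 = 24^2 = 17
  bit 3 = 0: r = r^2 mod 43 = 17^2 = 31
  bit 4 = 0: r = r^2 mod 43 = 31^2 = 15
  bit 5 = 1: r = r^2 * 29 mod 43 = 15^2 * 29 = 10*29 = 32
  -> A = 32
B = 29^19 mod 43  (bits of 19 = 10011)
  bit 0 = 1: r = r^2 * 29 mod 43 = 1^2 * 29 = 1*29 = 29
  bit 1 = 0: r = r^2 mod 43 = 29^2 = 24
  bit 2 = 0: r = r^2 mod 43 = 24^2 = 17
  bit 3 = 1: r = r^2 * 29 mod 43 = 17^2 * 29 = 31*29 = 39
  bit 4 = 1: r = r^2 * 29 mod 43 = 39^2 * 29 = 16*29 = 34
  -> B = 34
s = B^a = 34^33 mod 43  (bits of 33 = 100001)
  bit 0 = 1: r = r^2 * 34 mod 43 = 1^2 * 34 = 1*34 = 34
  bit 1 = 0: r = r^2 mod 43 = 34^2 = 38
  bit 2 = 0: r = r^2 mod 43 = 38^2 = 25
  bit 3 = 0: r = r^2 mod 43 = 25^2 = 23
  bit 4 = 0: r = r^2 mod 43 = 23^2 = 13
  bit 5 = 1: r = r^2 * 34 mod 43 = 13^2 * 34 = 40*34 = 27
  -> s = B^a = 27

Answer: 32 34 27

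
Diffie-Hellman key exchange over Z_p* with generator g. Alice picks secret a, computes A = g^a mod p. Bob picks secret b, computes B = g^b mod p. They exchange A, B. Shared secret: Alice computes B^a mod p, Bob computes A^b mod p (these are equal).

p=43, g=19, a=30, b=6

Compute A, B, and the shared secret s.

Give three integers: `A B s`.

A = 19^30 mod 43  (bits of 30 = 11110)
  bit 0 = 1: r = r^2 * 19 mod 43 = 1^2 * 19 = 1*19 = 19
  bit 1 = 1: r = r^2 * 19 mod 43 = 19^2 * 19 = 17*19 = 22
  bit 2 = 1: r = r^2 * 19 mod 43 = 22^2 * 19 = 11*19 = 37
  bit 3 = 1: r = r^2 * 19 mod 43 = 37^2 * 19 = 36*19 = 39
  bit 4 = 0: r = r^2 mod 43 = 39^2 = 16
  -> A = 16
B = 19^6 mod 43  (bits of 6 = 110)
  bit 0 = 1: r = r^2 * 19 mod 43 = 1^2 * 19 = 1*19 = 19
  bit 1 = 1: r = r^2 * 19 mod 43 = 19^2 * 19 = 17*19 = 22
  bit 2 = 0: r = r^2 mod 43 = 22^2 = 11
  -> B = 11
s = B^a = 11^30 mod 43  (bits of 30 = 11110)
  bit 0 = 1: r = r^2 * 11 mod 43 = 1^2 * 11 = 1*11 = 11
  bit 1 = 1: r = r^2 * 11 mod 43 = 11^2 * 11 = 35*11 = 41
  bit 2 = 1: r = r^2 * 11 mod 43 = 41^2 * 11 = 4*11 = 1
  bit 3 = 1: r = r^2 * 11 mod 43 = 1^2 * 11 = 1*11 = 11
  bit 4 = 0: r = r^2 mod 43 = 11^2 = 35
  -> s = B^a = 35

Answer: 16 11 35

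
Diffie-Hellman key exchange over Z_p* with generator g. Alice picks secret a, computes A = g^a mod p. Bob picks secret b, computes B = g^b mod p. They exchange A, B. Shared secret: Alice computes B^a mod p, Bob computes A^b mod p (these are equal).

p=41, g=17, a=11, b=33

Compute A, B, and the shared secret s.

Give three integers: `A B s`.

A = 17^11 mod 41  (bits of 11 = 1011)
  bit 0 = 1: r = r^2 * 17 mod 41 = 1^2 * 17 = 1*17 = 17
  bit 1 = 0: r = r^2 mod 41 = 17^2 = 2
  bit 2 = 1: r = r^2 * 17 mod 41 = 2^2 * 17 = 4*17 = 27
  bit 3 = 1: r = r^2 * 17 mod 41 = 27^2 * 17 = 32*17 = 11
  -> A = 11
B = 17^33 mod 41  (bits of 33 = 100001)
  bit 0 = 1: r = r^2 * 17 mod 41 = 1^2 * 17 = 1*17 = 17
  bit 1 = 0: r = r^2 mod 41 = 17^2 = 2
  bit 2 = 0: r = r^2 mod 41 = 2^2 = 4
  bit 3 = 0: r = r^2 mod 41 = 4^2 = 16
  bit 4 = 0: r = r^2 mod 41 = 16^2 = 10
  bit 5 = 1: r = r^2 * 17 mod 41 = 10^2 * 17 = 18*17 = 19
  -> B = 19
s = B^a = 19^11 mod 41  (bits of 11 = 1011)
  bit 0 = 1: r = r^2 * 19 mod 41 = 1^2 * 19 = 1*19 = 19
  bit 1 = 0: r = r^2 mod 41 = 19^2 = 33
  bit 2 = 1: r = r^2 * 19 mod 41 = 33^2 * 19 = 23*19 = 27
  bit 3 = 1: r = r^2 * 19 mod 41 = 27^2 * 19 = 32*19 = 34
  -> s = B^a = 34

Answer: 11 19 34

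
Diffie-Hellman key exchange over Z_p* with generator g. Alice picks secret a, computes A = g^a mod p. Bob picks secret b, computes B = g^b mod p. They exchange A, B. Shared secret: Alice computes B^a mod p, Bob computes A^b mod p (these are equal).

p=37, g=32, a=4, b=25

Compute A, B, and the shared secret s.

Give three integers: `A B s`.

A = 32^4 mod 37  (bits of 4 = 100)
  bit 0 = 1: r = r^2 * 32 mod 37 = 1^2 * 32 = 1*32 = 32
  bit 1 = 0: r = r^2 mod 37 = 32^2 = 25
  bit 2 = 0: r = r^2 mod 37 = 25^2 = 33
  -> A = 33
B = 32^25 mod 37  (bits of 25 = 11001)
  bit 0 = 1: r = r^2 * 32 mod 37 = 1^2 * 32 = 1*32 = 32
  bit 1 = 1: r = r^2 * 32 mod 37 = 32^2 * 32 = 25*32 = 23
  bit 2 = 0: r = r^2 mod 37 = 23^2 = 11
  bit 3 = 0: r = r^2 mod 37 = 11^2 = 10
  bit 4 = 1: r = r^2 * 32 mod 37 = 10^2 * 32 = 26*32 = 18
  -> B = 18
s = B^a = 18^4 mod 37  (bits of 4 = 100)
  bit 0 = 1: r = r^2 * 18 mod 37 = 1^2 * 18 = 1*18 = 18
  bit 1 = 0: r = r^2 mod 37 = 18^2 = 28
  bit 2 = 0: r = r^2 mod 37 = 28^2 = 7
  -> s = B^a = 7

Answer: 33 18 7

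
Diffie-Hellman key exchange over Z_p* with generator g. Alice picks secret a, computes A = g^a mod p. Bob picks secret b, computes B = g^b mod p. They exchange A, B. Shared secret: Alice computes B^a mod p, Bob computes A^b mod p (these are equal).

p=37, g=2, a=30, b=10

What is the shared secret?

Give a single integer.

A = 2^30 mod 37  (bits of 30 = 11110)
  bit 0 = 1: r = r^2 * 2 mod 37 = 1^2 * 2 = 1*2 = 2
  bit 1 = 1: r = r^2 * 2 mod 37 = 2^2 * 2 = 4*2 = 8
  bit 2 = 1: r = r^2 * 2 mod 37 = 8^2 * 2 = 27*2 = 17
  bit 3 = 1: r = r^2 * 2 mod 37 = 17^2 * 2 = 30*2 = 23
  bit 4 = 0: r = r^2 mod 37 = 23^2 = 11
  -> A = 11
B = 2^10 mod 37  (bits of 10 = 1010)
  bit 0 = 1: r = r^2 * 2 mod 37 = 1^2 * 2 = 1*2 = 2
  bit 1 = 0: r = r^2 mod 37 = 2^2 = 4
  bit 2 = 1: r = r^2 * 2 mod 37 = 4^2 * 2 = 16*2 = 32
  bit 3 = 0: r = r^2 mod 37 = 32^2 = 25
  -> B = 25
s = B^a = 25^30 mod 37  (bits of 30 = 11110)
  bit 0 = 1: r = r^2 * 25 mod 37 = 1^2 * 25 = 1*25 = 25
  bit 1 = 1: r = r^2 * 25 mod 37 = 25^2 * 25 = 33*25 = 11
  bit 2 = 1: r = r^2 * 25 mod 37 = 11^2 * 25 = 10*25 = 28
  bit 3 = 1: r = r^2 * 25 mod 37 = 28^2 * 25 = 7*25 = 27
  bit 4 = 0: r = r^2 mod 37 = 27^2 = 26
  -> s = B^a = 26

Answer: 26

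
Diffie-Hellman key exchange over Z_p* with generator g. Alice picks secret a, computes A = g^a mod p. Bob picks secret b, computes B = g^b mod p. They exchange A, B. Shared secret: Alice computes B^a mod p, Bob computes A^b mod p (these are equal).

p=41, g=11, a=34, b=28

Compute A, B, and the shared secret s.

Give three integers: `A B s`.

Answer: 5 25 18

Derivation:
A = 11^34 mod 41  (bits of 34 = 100010)
  bit 0 = 1: r = r^2 * 11 mod 41 = 1^2 * 11 = 1*11 = 11
  bit 1 = 0: r = r^2 mod 41 = 11^2 = 39
  bit 2 = 0: r = r^2 mod 41 = 39^2 = 4
  bit 3 = 0: r = r^2 mod 41 = 4^2 = 16
  bit 4 = 1: r = r^2 * 11 mod 41 = 16^2 * 11 = 10*11 = 28
  bit 5 = 0: r = r^2 mod 41 = 28^2 = 5
  -> A = 5
B = 11^28 mod 41  (bits of 28 = 11100)
  bit 0 = 1: r = r^2 * 11 mod 41 = 1^2 * 11 = 1*11 = 11
  bit 1 = 1: r = r^2 * 11 mod 41 = 11^2 * 11 = 39*11 = 19
  bit 2 = 1: r = r^2 * 11 mod 41 = 19^2 * 11 = 33*11 = 35
  bit 3 = 0: r = r^2 mod 41 = 35^2 = 36
  bit 4 = 0: r = r^2 mod 41 = 36^2 = 25
  -> B = 25
s = B^a = 25^34 mod 41  (bits of 34 = 100010)
  bit 0 = 1: r = r^2 * 25 mod 41 = 1^2 * 25 = 1*25 = 25
  bit 1 = 0: r = r^2 mod 41 = 25^2 = 10
  bit 2 = 0: r = r^2 mod 41 = 10^2 = 18
  bit 3 = 0: r = r^2 mod 41 = 18^2 = 37
  bit 4 = 1: r = r^2 * 25 mod 41 = 37^2 * 25 = 16*25 = 31
  bit 5 = 0: r = r^2 mod 41 = 31^2 = 18
  -> s = B^a = 18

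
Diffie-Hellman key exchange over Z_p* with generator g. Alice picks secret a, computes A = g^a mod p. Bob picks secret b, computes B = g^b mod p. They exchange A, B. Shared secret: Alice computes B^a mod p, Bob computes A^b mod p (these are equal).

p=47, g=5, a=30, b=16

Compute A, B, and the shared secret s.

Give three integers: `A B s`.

A = 5^30 mod 47  (bits of 30 = 11110)
  bit 0 = 1: r = r^2 * 5 mod 47 = 1^2 * 5 = 1*5 = 5
  bit 1 = 1: r = r^2 * 5 mod 47 = 5^2 * 5 = 25*5 = 31
  bit 2 = 1: r = r^2 * 5 mod 47 = 31^2 * 5 = 21*5 = 11
  bit 3 = 1: r = r^2 * 5 mod 47 = 11^2 * 5 = 27*5 = 41
  bit 4 = 0: r = r^2 mod 47 = 41^2 = 36
  -> A = 36
B = 5^16 mod 47  (bits of 16 = 10000)
  bit 0 = 1: r = r^2 * 5 mod 47 = 1^2 * 5 = 1*5 = 5
  bit 1 = 0: r = r^2 mod 47 = 5^2 = 25
  bit 2 = 0: r = r^2 mod 47 = 25^2 = 14
  bit 3 = 0: r = r^2 mod 47 = 14^2 = 8
  bit 4 = 0: r = r^2 mod 47 = 8^2 = 17
  -> B = 17
s = B^a = 17^30 mod 47  (bits of 30 = 11110)
  bit 0 = 1: r = r^2 * 17 mod 47 = 1^2 * 17 = 1*17 = 17
  bit 1 = 1: r = r^2 * 17 mod 47 = 17^2 * 17 = 7*17 = 25
  bit 2 = 1: r = r^2 * 17 mod 47 = 25^2 * 17 = 14*17 = 3
  bit 3 = 1: r = r^2 * 17 mod 47 = 3^2 * 17 = 9*17 = 12
  bit 4 = 0: r = r^2 mod 47 = 12^2 = 3
  -> s = B^a = 3

Answer: 36 17 3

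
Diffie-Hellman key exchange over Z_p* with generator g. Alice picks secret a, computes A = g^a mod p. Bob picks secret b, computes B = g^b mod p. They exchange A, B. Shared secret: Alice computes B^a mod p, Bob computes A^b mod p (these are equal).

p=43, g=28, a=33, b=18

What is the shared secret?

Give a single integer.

A = 28^33 mod 43  (bits of 33 = 100001)
  bit 0 = 1: r = r^2 * 28 mod 43 = 1^2 * 28 = 1*28 = 28
  bit 1 = 0: r = r^2 mod 43 = 28^2 = 10
  bit 2 = 0: r = r^2 mod 43 = 10^2 = 14
  bit 3 = 0: r = r^2 mod 43 = 14^2 = 24
  bit 4 = 0: r = r^2 mod 43 = 24^2 = 17
  bit 5 = 1: r = r^2 * 28 mod 43 = 17^2 * 28 = 31*28 = 8
  -> A = 8
B = 28^18 mod 43  (bits of 18 = 10010)
  bit 0 = 1: r = r^2 * 28 mod 43 = 1^2 * 28 = 1*28 = 28
  bit 1 = 0: r = r^2 mod 43 = 28^2 = 10
  bit 2 = 0: r = r^2 mod 43 = 10^2 = 14
  bit 3 = 1: r = r^2 * 28 mod 43 = 14^2 * 28 = 24*28 = 27
  bit 4 = 0: r = r^2 mod 43 = 27^2 = 41
  -> B = 41
s = B^a = 41^33 mod 43  (bits of 33 = 100001)
  bit 0 = 1: r = r^2 * 41 mod 43 = 1^2 * 41 = 1*41 = 41
  bit 1 = 0: r = r^2 mod 43 = 41^2 = 4
  bit 2 = 0: r = r^2 mod 43 = 4^2 = 16
  bit 3 = 0: r = r^2 mod 43 = 16^2 = 41
  bit 4 = 0: r = r^2 mod 43 = 41^2 = 4
  bit 5 = 1: r = r^2 * 41 mod 43 = 4^2 * 41 = 16*41 = 11
  -> s = B^a = 11

Answer: 11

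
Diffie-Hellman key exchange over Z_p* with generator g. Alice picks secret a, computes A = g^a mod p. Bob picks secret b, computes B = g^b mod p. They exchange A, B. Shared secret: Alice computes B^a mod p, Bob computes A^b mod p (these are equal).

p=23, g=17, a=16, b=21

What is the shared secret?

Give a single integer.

A = 17^16 mod 23  (bits of 16 = 10000)
  bit 0 = 1: r = r^2 * 17 mod 23 = 1^2 * 17 = 1*17 = 17
  bit 1 = 0: r = r^2 mod 23 = 17^2 = 13
  bit 2 = 0: r = r^2 mod 23 = 13^2 = 8
  bit 3 = 0: r = r^2 mod 23 = 8^2 = 18
  bit 4 = 0: r = r^2 mod 23 = 18^2 = 2
  -> A = 2
B = 17^21 mod 23  (bits of 21 = 10101)
  bit 0 = 1: r = r^2 * 17 mod 23 = 1^2 * 17 = 1*17 = 17
  bit 1 = 0: r = r^2 mod 23 = 17^2 = 13
  bit 2 = 1: r = r^2 * 17 mod 23 = 13^2 * 17 = 8*17 = 21
  bit 3 = 0: r = r^2 mod 23 = 21^2 = 4
  bit 4 = 1: r = r^2 * 17 mod 23 = 4^2 * 17 = 16*17 = 19
  -> B = 19
s = B^a = 19^16 mod 23  (bits of 16 = 10000)
  bit 0 = 1: r = r^2 * 19 mod 23 = 1^2 * 19 = 1*19 = 19
  bit 1 = 0: r = r^2 mod 23 = 19^2 = 16
  bit 2 = 0: r = r^2 mod 23 = 16^2 = 3
  bit 3 = 0: r = r^2 mod 23 = 3^2 = 9
  bit 4 = 0: r = r^2 mod 23 = 9^2 = 12
  -> s = B^a = 12

Answer: 12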